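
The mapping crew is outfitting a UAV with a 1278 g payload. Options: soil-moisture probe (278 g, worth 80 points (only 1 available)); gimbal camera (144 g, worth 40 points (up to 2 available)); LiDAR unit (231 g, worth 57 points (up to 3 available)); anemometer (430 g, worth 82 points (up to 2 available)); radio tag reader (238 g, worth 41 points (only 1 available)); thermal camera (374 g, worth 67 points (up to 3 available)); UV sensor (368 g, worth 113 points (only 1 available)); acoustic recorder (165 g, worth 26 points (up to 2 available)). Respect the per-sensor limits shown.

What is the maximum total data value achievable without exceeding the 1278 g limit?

347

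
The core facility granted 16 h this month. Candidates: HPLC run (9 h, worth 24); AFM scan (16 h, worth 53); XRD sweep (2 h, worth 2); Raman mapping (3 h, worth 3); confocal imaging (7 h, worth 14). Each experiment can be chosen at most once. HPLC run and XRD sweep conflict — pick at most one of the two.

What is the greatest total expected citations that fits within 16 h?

53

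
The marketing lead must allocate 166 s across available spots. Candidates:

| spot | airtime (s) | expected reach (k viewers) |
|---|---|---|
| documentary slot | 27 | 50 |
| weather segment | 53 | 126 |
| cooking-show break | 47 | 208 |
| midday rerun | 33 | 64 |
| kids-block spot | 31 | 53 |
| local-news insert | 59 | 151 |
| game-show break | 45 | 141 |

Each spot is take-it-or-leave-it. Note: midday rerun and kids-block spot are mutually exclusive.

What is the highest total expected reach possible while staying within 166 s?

Cooking-show break + local-news insert + game-show break uses 151 of the 166 s and totals 500.

500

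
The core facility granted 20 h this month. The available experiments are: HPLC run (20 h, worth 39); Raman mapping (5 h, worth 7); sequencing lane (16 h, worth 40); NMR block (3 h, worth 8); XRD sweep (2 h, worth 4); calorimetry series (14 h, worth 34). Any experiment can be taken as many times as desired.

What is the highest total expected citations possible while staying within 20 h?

Best packing: 6×NMR block + XRD sweep — 20 h, 52 total.
Nothing else within 20 h beats 52.

52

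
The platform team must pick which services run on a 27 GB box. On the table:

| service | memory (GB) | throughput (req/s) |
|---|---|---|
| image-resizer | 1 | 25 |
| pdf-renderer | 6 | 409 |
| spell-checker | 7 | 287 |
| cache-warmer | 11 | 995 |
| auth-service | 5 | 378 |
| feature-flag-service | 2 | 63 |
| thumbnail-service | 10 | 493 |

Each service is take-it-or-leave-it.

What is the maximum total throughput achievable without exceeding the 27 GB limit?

1897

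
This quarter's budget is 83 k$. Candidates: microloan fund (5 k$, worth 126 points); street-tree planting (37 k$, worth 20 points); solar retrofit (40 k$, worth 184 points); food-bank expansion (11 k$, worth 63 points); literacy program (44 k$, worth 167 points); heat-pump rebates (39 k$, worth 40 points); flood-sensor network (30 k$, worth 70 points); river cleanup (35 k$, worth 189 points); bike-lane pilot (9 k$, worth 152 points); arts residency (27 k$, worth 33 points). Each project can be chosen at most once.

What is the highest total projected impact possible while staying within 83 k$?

537

Taking the top-ratio projects first gives microloan fund + food-bank expansion + river cleanup + bike-lane pilot for 530 (60 k$).
Replace food-bank expansion with flood-sensor network: the trade gains 7 net, giving 537 at 79 k$.
No other feasible combination exceeds 537.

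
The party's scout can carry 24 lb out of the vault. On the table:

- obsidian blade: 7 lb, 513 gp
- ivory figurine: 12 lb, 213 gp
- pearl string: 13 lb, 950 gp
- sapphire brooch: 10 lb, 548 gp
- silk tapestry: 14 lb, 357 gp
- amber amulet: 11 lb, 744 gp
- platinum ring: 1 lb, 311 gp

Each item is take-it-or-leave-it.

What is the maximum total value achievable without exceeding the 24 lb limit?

Filling by ratio: obsidian blade + pearl string + platinum ring for 1774, with 3 lb left unused.
Dropping obsidian blade frees 7 lb; slotting in sapphire brooch (10 lb) lifts the total to 1809 at 24 lb.
Runner-up obsidian blade + pearl string + platinum ring tops out at 1774.

1809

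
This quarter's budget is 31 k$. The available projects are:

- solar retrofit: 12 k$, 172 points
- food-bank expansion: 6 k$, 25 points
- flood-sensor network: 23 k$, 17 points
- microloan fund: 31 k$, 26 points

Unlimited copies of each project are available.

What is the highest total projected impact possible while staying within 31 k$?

369

By projected impact per k$: solar retrofit 14.33, food-bank expansion 4.17, microloan fund 0.84, flood-sensor network 0.74 lead.
Best packing: 2×solar retrofit + food-bank expansion — 30 k$, 369 total.
The spare 1 k$ is too small for any remaining project, and no exchange beats 369.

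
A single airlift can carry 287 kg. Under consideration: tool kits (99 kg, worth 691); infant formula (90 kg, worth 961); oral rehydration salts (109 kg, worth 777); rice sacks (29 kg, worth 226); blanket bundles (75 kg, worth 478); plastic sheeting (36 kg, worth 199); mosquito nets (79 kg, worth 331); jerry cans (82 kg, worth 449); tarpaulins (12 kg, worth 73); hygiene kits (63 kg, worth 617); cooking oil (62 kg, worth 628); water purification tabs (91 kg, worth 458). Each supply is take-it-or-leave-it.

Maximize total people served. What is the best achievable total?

A density-first pass picks infant formula + rice sacks + tarpaulins + hygiene kits + cooking oil — 2505 at 256 kg.
The 12 kg tied up in tarpaulins is better spent on plastic sheeting — total rises to 2631 (280 kg).
Next best is tool kits + infant formula + rice sacks + cooking oil at 2506 (280 kg) — short by 125.

2631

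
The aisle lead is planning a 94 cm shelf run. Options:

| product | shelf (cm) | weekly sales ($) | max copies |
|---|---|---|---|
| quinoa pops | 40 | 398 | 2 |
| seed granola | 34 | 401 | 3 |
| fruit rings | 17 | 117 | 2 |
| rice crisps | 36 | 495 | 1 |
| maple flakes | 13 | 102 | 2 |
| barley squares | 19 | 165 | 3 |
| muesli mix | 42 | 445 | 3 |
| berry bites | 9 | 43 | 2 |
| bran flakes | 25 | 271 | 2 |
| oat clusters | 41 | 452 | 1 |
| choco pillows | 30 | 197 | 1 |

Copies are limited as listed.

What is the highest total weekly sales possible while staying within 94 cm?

1073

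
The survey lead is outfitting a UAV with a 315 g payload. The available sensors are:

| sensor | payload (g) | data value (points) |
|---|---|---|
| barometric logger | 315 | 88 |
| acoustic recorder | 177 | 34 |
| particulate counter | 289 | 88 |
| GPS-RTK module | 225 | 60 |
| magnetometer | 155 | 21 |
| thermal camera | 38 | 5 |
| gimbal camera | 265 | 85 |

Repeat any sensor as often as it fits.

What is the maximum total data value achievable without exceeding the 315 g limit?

Thermal camera + gimbal camera uses 303 of the 315 g and totals 90.

90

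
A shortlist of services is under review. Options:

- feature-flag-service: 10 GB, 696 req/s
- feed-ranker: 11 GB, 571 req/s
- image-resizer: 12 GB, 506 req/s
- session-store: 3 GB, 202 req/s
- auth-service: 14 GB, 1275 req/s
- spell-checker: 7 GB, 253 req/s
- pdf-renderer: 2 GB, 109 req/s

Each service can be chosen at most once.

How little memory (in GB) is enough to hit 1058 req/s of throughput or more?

Need the lightest bundle worth ≥ 1058.
auth-service: 1275 throughput at 14 GB.
Any bundle with less than 14 GB falls short of 1058.

14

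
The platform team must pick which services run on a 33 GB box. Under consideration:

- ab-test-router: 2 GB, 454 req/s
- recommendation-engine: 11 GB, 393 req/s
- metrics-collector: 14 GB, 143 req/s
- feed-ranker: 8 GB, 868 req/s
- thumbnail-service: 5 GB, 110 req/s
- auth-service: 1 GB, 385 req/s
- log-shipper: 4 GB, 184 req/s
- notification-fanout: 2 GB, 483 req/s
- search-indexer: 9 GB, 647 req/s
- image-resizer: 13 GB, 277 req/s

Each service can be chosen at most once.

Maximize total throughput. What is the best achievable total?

3230

Greedy by ratio would take ab-test-router + feed-ranker + thumbnail-service + auth-service + log-shipper + notification-fanout + search-indexer: 31 GB used, total 3131.
The 9 GB tied up in thumbnail-service and log-shipper is better spent on recommendation-engine — total rises to 3230 (33 GB).
That's the maximum — no swap from here does better than 3230.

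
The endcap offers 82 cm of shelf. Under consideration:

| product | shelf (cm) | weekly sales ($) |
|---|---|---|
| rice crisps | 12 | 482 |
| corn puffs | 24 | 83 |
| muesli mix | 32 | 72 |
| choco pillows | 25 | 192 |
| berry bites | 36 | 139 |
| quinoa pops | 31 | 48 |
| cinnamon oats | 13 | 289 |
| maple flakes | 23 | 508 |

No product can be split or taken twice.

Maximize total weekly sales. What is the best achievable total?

By weekly sales per cm: rice crisps 40.17, cinnamon oats 22.23, maple flakes 22.09 lead.
Rice crisps + choco pillows + cinnamon oats + maple flakes uses 73 of the 82 cm and totals 1471.
Runner-up rice crisps + corn puffs + cinnamon oats + maple flakes tops out at 1362.

1471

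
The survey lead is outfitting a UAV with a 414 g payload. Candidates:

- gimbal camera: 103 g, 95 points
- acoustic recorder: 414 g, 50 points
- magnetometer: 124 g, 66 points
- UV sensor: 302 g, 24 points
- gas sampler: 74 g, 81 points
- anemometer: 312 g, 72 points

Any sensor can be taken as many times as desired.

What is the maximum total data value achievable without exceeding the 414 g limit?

419

Taking the top-ratio sensors first gives 5×gas sampler for 405 (370 g).
The 74 g tied up in gas sampler is better spent on gimbal camera — total rises to 419 (399 g).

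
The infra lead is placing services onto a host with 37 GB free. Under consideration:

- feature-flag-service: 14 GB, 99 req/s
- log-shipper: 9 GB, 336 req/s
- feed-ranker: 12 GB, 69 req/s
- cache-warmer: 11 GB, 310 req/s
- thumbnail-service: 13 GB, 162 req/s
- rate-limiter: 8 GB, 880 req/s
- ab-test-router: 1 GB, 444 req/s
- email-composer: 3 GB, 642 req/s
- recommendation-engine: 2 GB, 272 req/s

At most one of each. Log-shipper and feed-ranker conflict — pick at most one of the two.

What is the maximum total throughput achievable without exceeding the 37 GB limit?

2884

By throughput per GB: ab-test-router 444.00, email-composer 214.00, recommendation-engine 136.00, rate-limiter 110.00 lead.
Taking log-shipper + cache-warmer + rate-limiter + ab-test-router + email-composer + recommendation-engine: 34 GB used, 2884 in throughput.
That's the maximum — no feasible swap from here does better than 2884.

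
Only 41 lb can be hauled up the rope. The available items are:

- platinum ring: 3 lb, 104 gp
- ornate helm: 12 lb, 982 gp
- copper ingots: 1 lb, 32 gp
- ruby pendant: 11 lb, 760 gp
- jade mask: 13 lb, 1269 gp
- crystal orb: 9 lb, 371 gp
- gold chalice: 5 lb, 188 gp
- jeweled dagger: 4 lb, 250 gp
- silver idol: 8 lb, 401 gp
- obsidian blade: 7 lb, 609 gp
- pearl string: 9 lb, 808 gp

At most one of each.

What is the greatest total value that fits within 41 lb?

3668

The ratio ordering already packs tightly: ornate helm + jade mask + obsidian blade + pearl string, 41 lb, 3668.
Nothing else within 41 lb beats 3668.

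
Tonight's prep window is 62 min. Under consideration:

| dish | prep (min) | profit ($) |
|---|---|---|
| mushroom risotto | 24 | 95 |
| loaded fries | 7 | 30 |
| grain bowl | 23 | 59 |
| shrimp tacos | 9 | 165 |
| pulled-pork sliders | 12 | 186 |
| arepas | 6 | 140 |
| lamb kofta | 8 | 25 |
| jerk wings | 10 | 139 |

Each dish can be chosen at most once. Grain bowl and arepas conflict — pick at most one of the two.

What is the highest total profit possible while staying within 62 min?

Taking the top-ratio dishes first gives loaded fries + shrimp tacos + pulled-pork sliders + arepas + lamb kofta + jerk wings for 685 (52 min).
Replace loaded fries and lamb kofta with mushroom risotto: the trade gains 40 net, giving 725 at 61 min.
Runner-up loaded fries + shrimp tacos + pulled-pork sliders + arepas + lamb kofta + jerk wings tops out at 685.

725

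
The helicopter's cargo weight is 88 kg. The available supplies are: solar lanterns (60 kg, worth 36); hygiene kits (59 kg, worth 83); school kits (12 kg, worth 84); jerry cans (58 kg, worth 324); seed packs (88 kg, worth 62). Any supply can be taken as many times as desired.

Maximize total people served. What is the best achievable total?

588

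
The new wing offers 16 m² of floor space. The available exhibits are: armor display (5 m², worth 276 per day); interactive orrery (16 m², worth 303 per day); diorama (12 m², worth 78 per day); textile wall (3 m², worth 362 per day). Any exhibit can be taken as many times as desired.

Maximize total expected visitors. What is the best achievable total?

1810

Best packing: 5×textile wall — 15 m², 1810 total.
That's the maximum — no swap from here does better than 1810.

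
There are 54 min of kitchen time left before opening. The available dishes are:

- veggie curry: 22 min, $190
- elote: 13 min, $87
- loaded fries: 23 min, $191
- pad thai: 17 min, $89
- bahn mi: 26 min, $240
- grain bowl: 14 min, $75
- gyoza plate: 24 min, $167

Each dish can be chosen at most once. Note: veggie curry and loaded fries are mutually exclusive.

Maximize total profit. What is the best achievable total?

431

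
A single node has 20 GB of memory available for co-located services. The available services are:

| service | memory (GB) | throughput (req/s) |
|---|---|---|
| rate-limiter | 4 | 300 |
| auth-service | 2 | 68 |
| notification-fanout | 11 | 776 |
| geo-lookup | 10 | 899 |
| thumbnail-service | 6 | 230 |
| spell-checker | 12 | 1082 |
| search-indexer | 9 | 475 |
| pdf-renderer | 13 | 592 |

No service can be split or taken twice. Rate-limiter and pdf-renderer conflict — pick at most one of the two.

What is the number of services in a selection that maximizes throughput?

3

Best achievable throughput is 1450.
One optimal bundle: rate-limiter + auth-service + spell-checker (18 GB).
All optima have 3 services.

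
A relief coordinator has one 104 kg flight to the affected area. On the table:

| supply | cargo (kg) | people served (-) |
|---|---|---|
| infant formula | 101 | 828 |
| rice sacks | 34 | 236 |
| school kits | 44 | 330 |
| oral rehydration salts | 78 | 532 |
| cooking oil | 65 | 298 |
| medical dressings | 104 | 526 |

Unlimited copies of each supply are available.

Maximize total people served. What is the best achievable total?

By people served per kg: infant formula 8.20, school kits 7.50, rice sacks 6.94 lead.
Infant formula uses 101 of the 104 kg and totals 828.
No other feasible combination exceeds 828.

828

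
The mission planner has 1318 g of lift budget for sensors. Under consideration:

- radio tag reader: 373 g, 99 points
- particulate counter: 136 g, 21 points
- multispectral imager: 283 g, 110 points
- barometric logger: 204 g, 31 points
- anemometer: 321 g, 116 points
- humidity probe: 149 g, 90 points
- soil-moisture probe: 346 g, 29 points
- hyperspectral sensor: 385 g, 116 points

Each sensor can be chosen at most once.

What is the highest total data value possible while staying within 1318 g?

The ratio ordering already packs tightly: particulate counter + multispectral imager + anemometer + humidity probe + hyperspectral sensor, 1274 g, 453.
Runner-up radio tag reader + particulate counter + multispectral imager + anemometer + humidity probe tops out at 436.

453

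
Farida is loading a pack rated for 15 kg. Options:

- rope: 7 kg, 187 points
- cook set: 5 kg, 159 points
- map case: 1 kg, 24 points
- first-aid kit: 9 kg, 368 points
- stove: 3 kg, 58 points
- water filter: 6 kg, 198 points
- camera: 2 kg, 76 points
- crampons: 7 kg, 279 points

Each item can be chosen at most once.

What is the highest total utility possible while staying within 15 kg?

A density-first pass picks map case + first-aid kit + stove + camera — 526 at 15 kg.
The 6 kg tied up in map case and stove and camera is better spent on water filter — total rises to 566 (15 kg).
The closest alternative, water filter + camera + crampons, reaches only 553.

566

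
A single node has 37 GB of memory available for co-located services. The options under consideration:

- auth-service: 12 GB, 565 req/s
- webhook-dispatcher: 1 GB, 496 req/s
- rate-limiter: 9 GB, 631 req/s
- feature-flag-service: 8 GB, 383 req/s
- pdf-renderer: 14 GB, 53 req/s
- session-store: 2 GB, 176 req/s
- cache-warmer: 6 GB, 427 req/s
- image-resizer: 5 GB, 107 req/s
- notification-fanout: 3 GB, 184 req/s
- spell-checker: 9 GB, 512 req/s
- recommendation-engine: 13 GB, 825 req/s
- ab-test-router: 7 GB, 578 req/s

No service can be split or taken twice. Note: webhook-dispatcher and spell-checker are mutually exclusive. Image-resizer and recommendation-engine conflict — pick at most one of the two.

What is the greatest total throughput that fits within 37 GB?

2957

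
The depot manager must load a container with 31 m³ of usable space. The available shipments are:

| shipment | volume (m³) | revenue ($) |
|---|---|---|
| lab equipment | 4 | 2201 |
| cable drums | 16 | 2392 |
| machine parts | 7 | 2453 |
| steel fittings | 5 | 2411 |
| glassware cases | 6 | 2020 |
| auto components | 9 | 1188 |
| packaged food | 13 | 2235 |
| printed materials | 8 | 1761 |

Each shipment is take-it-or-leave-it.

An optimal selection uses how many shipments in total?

Optimal total is 10846.
One optimal bundle: lab equipment + machine parts + steel fittings + glassware cases + printed materials (30 m³).
All optima have 5 shipments.

5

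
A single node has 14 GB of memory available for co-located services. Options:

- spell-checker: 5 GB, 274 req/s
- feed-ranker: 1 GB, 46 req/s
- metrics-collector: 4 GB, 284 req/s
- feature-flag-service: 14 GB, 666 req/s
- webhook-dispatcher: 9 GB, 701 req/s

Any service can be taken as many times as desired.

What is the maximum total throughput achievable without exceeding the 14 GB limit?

1031

The ratio ordering already packs tightly: feed-ranker + metrics-collector + webhook-dispatcher, 14 GB, 1031.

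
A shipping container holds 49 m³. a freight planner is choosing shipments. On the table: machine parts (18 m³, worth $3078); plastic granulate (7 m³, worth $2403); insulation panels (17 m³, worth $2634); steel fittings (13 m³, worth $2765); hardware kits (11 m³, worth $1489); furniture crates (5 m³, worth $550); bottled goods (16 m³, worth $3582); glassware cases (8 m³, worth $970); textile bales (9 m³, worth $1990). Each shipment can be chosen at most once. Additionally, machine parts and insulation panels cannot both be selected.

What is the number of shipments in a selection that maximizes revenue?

4

Best achievable revenue is 10740.
plastic granulate + steel fittings + bottled goods + textile bales hits 10740 at 45 m³.
Every optimal selection uses 4 shipments.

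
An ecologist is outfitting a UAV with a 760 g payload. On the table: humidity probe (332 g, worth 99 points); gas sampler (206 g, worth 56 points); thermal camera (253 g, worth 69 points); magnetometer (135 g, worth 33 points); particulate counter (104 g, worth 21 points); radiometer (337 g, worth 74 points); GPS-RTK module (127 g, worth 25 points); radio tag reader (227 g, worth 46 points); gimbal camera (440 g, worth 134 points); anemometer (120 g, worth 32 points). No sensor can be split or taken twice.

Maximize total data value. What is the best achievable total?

211

Density check — gimbal camera 0.30, humidity probe 0.30, thermal camera 0.27 are the best per g.
Filling by ratio: thermal camera + gimbal camera for 203, with 67 g left unused.
Dropping thermal camera frees 253 g; slotting in gas sampler + particulate counter (310 g) lifts the total to 211 at 750 g.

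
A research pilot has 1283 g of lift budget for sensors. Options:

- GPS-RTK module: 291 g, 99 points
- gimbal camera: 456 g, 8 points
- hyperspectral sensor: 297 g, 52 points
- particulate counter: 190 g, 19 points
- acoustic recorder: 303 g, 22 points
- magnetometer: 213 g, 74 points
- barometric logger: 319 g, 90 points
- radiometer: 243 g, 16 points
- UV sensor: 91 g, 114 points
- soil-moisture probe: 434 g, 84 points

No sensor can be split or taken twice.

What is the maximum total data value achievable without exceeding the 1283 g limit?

Density check — UV sensor 1.25, magnetometer 0.35, GPS-RTK module 0.34, barometric logger 0.28 are the best per g.
Taking GPS-RTK module + hyperspectral sensor + magnetometer + barometric logger + UV sensor: 1211 g used, 429 in data value.
Next best is GPS-RTK module + acoustic recorder + magnetometer + barometric logger + UV sensor at 399 (1217 g) — short by 30.

429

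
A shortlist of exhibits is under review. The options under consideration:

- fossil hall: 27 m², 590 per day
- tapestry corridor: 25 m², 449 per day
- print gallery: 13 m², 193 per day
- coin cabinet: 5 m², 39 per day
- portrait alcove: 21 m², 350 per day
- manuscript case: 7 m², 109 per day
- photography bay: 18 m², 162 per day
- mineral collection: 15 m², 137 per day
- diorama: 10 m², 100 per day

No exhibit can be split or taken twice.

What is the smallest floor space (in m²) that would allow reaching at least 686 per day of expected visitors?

34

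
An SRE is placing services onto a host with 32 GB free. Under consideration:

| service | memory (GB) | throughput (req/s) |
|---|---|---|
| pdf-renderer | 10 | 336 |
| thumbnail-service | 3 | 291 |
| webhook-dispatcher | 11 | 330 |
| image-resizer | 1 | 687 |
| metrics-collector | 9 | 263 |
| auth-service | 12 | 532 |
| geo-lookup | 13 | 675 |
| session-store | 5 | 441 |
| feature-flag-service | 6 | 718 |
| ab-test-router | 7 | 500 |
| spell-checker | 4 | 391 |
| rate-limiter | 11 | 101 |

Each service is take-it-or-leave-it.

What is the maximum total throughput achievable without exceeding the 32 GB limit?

3203

Greedy by ratio would take thumbnail-service + image-resizer + session-store + feature-flag-service + ab-test-router + spell-checker: 26 GB used, total 3028.
Dropping ab-test-router frees 7 GB; slotting in geo-lookup (13 GB) lifts the total to 3203 at 32 GB.
That's the maximum — no swap from here does better than 3203.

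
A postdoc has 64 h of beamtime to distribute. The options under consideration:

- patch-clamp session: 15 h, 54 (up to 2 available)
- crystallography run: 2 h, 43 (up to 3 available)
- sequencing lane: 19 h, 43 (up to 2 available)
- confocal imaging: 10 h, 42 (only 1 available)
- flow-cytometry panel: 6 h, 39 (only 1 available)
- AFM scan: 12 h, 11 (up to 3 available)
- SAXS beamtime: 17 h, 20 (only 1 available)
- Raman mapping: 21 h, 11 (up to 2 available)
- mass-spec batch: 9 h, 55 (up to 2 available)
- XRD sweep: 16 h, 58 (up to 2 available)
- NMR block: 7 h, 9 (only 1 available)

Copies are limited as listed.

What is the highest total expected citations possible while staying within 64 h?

A density-first pass picks 3×crystallography run + confocal imaging + flow-cytometry panel + 2×mass-spec batch + XRD sweep + NMR block — 387 at 63 h.
Dropping confocal imaging and NMR block frees 17 h; slotting in XRD sweep (16 h) lifts the total to 394 at 62 h.

394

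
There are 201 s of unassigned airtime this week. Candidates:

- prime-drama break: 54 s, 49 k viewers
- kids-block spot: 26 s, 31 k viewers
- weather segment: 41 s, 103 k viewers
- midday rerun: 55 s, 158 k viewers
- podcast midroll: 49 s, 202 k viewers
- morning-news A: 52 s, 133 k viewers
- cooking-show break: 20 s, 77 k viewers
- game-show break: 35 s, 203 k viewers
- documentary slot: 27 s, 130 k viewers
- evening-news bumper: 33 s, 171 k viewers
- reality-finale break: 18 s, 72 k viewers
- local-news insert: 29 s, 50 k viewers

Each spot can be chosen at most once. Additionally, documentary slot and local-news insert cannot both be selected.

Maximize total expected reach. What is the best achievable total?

864

A density-first pass picks podcast midroll + cooking-show break + game-show break + documentary slot + evening-news bumper + reality-finale break — 855 at 182 s.
Dropping cooking-show break and reality-finale break frees 38 s; slotting in midday rerun (55 s) lifts the total to 864 at 199 s.
An exhaustive check of the 4096 subsets confirms 864.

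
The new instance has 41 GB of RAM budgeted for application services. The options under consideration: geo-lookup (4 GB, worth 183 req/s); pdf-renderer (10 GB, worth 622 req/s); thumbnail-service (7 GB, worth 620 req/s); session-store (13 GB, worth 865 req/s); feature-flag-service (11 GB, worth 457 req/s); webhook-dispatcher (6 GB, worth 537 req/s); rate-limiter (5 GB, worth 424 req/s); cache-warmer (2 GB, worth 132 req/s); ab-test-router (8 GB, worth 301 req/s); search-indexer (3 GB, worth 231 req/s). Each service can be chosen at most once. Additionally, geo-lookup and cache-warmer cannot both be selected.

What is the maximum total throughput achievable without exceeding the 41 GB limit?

3068

Best packing: pdf-renderer + thumbnail-service + session-store + webhook-dispatcher + rate-limiter — 41 GB, 3068 total.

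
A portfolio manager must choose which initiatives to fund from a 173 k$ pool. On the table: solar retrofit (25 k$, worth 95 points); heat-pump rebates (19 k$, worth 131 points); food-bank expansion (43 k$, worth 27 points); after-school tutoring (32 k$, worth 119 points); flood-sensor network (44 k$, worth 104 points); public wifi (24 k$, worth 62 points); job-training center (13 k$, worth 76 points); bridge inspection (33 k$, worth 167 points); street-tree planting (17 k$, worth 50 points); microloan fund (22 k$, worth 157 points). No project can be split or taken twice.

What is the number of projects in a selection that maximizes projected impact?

Optimal total is 807.
For example solar retrofit + heat-pump rebates + after-school tutoring + public wifi + job-training center + bridge inspection + microloan fund achieves it, using 168 k$.
Any selection reaching 807 contains exactly 7 projects.

7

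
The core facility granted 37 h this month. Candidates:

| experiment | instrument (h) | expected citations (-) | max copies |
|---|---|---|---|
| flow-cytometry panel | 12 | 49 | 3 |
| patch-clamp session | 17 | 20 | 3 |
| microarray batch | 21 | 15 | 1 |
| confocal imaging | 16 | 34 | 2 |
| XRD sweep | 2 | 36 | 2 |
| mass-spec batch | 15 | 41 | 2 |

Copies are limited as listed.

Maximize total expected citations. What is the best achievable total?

170

By expected citations per h: XRD sweep 18.00, flow-cytometry panel 4.08, mass-spec batch 2.73, confocal imaging 2.12 lead.
The ratio ordering already packs tightly: 2×flow-cytometry panel + 2×XRD sweep, 28 h, 170.
That's the maximum — no swap from here does better than 170.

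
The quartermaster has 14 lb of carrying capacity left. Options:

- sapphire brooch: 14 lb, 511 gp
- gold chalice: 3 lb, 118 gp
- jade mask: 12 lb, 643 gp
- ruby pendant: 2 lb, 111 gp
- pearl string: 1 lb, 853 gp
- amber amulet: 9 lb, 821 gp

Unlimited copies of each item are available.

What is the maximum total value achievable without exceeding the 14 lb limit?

The ratio ordering already packs tightly: 14×pearl string, 14 lb, 11942.
Nothing else within 14 lb beats 11942.

11942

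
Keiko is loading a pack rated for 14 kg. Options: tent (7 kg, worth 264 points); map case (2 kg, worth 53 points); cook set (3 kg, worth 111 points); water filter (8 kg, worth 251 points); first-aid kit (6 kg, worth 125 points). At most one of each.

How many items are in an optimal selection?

3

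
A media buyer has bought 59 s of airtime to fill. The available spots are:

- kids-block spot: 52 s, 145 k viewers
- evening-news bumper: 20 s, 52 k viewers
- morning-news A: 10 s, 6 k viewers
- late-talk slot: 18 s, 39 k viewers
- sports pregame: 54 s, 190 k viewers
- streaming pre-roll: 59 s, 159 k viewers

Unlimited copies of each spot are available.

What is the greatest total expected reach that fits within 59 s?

190

Density check — sports pregame 3.52, kids-block spot 2.79, streaming pre-roll 2.69 are the best per s.
Taking sports pregame: 54 s used, 190 in expected reach.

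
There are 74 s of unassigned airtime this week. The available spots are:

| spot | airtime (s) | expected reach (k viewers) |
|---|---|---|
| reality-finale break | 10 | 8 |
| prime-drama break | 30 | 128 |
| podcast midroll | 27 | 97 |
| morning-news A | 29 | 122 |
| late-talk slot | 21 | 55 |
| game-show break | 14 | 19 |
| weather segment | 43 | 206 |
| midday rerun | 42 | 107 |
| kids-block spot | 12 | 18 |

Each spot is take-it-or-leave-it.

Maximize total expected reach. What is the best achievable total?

Prime-drama break + weather segment uses 73 of the 74 s and totals 334.

334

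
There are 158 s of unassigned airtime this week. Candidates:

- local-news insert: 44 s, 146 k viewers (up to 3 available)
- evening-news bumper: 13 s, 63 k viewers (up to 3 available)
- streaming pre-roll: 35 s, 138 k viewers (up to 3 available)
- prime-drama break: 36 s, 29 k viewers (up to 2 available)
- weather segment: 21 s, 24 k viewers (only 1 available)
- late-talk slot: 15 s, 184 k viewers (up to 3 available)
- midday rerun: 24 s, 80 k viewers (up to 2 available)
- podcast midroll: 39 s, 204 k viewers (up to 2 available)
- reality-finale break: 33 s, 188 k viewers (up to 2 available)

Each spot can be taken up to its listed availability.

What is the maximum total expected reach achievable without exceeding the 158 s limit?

1148

Density check — late-talk slot 12.27, reality-finale break 5.70, podcast midroll 5.23 are the best per s.
Filling by ratio: 3×late-talk slot + podcast midroll + 2×reality-finale break for 1132, with 8 s left unused.
Replace reality-finale break with podcast midroll: the trade gains 16 net, giving 1148 at 156 s.
Nothing else within 158 s beats 1148.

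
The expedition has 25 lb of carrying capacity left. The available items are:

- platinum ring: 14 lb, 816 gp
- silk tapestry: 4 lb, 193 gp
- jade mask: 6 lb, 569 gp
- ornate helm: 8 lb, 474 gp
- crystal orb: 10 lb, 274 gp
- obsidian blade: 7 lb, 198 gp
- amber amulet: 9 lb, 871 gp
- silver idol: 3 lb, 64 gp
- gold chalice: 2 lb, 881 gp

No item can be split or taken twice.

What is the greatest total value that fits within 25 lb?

Taking jade mask + ornate helm + amber amulet + gold chalice: 25 lb used, 2795 in value.
Every other selection either busts 25 lb or fails to beat 2795.

2795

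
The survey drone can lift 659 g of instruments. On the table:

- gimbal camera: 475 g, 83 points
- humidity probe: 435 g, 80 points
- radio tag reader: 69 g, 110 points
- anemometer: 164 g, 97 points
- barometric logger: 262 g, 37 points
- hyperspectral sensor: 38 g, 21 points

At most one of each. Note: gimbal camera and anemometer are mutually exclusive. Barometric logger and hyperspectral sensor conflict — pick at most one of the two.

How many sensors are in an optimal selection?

Optimal total is 244.
For example radio tag reader + anemometer + barometric logger achieves it, using 495 g.
All optima have 3 sensors.

3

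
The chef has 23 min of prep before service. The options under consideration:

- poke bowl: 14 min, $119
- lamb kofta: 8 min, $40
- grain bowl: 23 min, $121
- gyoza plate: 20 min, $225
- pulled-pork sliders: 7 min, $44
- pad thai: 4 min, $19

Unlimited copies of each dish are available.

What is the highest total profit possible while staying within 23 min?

225

The ratio ordering already packs tightly: gyoza plate, 20 min, 225.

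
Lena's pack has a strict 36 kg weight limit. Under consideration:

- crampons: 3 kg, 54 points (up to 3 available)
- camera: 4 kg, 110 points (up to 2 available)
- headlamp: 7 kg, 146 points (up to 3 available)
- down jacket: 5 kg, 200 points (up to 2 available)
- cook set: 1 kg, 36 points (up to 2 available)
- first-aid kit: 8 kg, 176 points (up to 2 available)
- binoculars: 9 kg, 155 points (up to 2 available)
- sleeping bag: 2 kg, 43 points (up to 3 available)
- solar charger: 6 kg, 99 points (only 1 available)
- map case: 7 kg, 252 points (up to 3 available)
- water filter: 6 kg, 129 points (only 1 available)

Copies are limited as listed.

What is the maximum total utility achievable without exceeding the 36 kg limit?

1302

Filling by ratio: 2×down jacket + 2×cook set + sleeping bag + 3×map case for 1271, with 1 kg left unused.
Replace cook set and sleeping bag with camera: the trade gains 31 net, giving 1302 at 36 kg.
Every other selection either busts 36 kg or exceeds an availability limit or fails to beat 1302.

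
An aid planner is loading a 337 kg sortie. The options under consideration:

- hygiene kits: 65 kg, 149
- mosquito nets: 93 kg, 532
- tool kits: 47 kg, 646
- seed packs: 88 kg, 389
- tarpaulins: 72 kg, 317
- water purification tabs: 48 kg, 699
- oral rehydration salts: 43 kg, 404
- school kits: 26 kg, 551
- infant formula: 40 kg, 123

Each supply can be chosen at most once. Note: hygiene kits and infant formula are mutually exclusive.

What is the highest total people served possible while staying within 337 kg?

3149

Ranking by ratio (people served/kg): school kits 21.19, water purification tabs 14.56, tool kits 13.74.
Taking mosquito nets + tool kits + tarpaulins + water purification tabs + oral rehydration salts + school kits: 329 kg used, 3149 in people served.
No other feasible combination exceeds 3149.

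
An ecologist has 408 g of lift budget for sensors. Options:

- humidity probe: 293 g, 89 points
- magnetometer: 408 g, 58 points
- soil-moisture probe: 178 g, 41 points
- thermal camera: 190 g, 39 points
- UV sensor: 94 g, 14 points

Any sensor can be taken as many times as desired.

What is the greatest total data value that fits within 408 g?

103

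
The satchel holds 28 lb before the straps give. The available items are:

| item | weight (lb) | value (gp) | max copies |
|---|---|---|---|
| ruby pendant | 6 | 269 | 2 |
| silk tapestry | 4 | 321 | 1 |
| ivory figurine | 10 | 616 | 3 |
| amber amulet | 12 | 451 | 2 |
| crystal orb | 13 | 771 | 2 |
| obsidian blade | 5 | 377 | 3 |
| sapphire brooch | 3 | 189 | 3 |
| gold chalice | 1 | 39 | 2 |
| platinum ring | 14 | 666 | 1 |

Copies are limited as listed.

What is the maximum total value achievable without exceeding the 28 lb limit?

2019

The ratio ordering already packs tightly: silk tapestry + 3×obsidian blade + 3×sapphire brooch, 28 lb, 2019.
Nothing else within 28 lb beats 2019.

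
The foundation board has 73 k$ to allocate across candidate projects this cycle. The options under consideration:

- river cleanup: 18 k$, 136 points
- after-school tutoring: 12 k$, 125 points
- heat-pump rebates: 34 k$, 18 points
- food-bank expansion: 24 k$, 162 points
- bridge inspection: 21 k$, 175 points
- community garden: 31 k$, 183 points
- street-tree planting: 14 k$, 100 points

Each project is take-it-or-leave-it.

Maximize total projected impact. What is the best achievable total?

The ratio heuristic lands on river cleanup + after-school tutoring + bridge inspection + street-tree planting (536) but leaves 8 k$ idle.
The 18 k$ tied up in river cleanup is better spent on food-bank expansion — total rises to 562 (71 k$).

562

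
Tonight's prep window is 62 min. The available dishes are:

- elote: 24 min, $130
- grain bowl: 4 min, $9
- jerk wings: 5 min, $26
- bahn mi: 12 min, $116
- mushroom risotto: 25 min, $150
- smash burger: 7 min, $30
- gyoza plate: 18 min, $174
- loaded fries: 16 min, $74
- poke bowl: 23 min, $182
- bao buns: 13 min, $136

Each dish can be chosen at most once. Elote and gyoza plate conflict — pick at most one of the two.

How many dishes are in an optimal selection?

4

The maximum profit within 62 min is 522.
smash burger + gyoza plate + poke bowl + bao buns hits 522 at 61 min.
Any selection reaching 522 contains exactly 4 dishes.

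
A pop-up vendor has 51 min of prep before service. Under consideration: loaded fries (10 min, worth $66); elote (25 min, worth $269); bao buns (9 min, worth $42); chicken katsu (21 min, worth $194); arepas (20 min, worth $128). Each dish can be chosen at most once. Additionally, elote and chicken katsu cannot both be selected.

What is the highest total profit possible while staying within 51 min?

397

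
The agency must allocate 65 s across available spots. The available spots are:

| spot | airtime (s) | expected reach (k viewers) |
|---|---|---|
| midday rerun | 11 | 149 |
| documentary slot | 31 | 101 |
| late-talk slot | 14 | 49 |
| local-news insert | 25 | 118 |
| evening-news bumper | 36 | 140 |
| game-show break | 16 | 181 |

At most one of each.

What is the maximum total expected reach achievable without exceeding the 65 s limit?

470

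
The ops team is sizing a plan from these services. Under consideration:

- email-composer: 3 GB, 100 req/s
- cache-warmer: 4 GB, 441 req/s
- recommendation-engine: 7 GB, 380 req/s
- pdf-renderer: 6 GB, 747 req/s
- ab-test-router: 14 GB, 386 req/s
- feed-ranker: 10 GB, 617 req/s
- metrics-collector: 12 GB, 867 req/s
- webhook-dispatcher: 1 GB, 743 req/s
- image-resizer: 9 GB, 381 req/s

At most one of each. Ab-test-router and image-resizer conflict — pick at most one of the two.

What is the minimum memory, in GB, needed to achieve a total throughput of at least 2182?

Minimise GB subject to total throughput ≥ 2182.
cache-warmer + recommendation-engine + pdf-renderer + webhook-dispatcher reaches 2311 using 18 GB.
No combination under 18 GB hits 2182.

18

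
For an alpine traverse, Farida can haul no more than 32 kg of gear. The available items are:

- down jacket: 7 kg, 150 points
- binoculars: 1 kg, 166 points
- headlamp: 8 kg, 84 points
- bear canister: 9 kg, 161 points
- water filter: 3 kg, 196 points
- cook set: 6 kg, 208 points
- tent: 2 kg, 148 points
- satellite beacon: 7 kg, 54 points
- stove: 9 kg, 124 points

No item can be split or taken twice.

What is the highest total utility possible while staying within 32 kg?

1029

Ranking by ratio (utility/kg): binoculars 166.00, tent 74.00, water filter 65.33.
Taking down jacket + binoculars + bear canister + water filter + cook set + tent: 28 kg used, 1029 in utility.
That's the maximum — no swap from here does better than 1029.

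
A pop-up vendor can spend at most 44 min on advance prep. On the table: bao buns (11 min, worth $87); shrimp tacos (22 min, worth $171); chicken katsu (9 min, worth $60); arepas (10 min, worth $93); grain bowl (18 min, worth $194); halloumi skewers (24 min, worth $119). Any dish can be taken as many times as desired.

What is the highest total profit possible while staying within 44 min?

By profit per min: grain bowl 10.78, arepas 9.30, bao buns 7.91 lead.
Best packing: 2×grain bowl — 36 min, 388 total.
Nothing else within 44 min beats 388.

388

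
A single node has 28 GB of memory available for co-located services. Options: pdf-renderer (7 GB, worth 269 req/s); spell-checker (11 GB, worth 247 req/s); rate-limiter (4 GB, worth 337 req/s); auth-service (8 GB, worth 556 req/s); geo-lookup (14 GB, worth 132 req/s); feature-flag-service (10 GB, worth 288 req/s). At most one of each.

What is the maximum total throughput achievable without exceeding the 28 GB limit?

1181

Taking the top-ratio services first gives pdf-renderer + rate-limiter + auth-service for 1162 (19 GB).
Replace pdf-renderer with feature-flag-service: the trade gains 19 net, giving 1181 at 22 GB.
Runner-up pdf-renderer + rate-limiter + auth-service tops out at 1162.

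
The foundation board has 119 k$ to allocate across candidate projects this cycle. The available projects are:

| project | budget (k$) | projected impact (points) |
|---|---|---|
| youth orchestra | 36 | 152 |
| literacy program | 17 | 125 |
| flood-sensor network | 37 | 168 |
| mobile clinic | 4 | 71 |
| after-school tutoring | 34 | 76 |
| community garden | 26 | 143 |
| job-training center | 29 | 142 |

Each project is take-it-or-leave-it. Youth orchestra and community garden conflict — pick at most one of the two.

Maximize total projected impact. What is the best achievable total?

Best packing: literacy program + flood-sensor network + mobile clinic + community garden + job-training center — 113 k$, 649 total.

649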